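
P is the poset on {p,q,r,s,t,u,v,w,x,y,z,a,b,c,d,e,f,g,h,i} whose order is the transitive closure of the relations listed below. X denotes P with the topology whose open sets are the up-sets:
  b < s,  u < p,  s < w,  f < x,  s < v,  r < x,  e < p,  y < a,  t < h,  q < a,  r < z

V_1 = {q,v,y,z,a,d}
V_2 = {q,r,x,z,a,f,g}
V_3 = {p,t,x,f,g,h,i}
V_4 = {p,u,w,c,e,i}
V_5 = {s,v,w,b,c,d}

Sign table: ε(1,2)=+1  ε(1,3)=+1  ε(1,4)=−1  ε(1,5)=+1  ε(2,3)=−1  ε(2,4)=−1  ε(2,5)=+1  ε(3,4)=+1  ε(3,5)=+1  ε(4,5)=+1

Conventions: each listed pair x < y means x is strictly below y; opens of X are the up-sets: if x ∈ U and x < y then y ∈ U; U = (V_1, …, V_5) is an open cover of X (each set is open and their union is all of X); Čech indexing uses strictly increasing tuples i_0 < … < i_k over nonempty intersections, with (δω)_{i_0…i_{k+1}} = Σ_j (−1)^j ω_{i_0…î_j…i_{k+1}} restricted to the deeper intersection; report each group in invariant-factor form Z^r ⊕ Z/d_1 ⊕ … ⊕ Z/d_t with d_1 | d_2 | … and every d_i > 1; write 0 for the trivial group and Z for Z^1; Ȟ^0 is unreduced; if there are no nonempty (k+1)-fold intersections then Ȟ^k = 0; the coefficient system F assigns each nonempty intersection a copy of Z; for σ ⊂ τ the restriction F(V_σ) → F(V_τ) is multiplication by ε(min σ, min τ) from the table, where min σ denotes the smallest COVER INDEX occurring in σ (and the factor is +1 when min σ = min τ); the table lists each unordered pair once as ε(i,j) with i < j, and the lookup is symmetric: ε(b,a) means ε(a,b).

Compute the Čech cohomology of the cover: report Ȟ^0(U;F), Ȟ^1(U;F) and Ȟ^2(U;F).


Ȟ^0(U;F) ≅ 0,  Ȟ^1(U;F) ≅ Z/2,  Ȟ^2(U;F) ≅ 0

intersection data:
  V12={q,z,a} V15={v,d} V23={x,f,g} V34={p,i} V45={w,c}
C dims 5,5; δ0: rk 5, SNF 1^4·2
Ȟ^0 = (5 − 5) − 0 = 0, so Ȟ^0 ≅ 0
Ȟ^1 = (5 − 0) − 5 = 0 plus torsion [2], so Ȟ^1 ≅ Z/2
Ȟ^2 = (0 − 0) − 0 = 0, so Ȟ^2 ≅ 0


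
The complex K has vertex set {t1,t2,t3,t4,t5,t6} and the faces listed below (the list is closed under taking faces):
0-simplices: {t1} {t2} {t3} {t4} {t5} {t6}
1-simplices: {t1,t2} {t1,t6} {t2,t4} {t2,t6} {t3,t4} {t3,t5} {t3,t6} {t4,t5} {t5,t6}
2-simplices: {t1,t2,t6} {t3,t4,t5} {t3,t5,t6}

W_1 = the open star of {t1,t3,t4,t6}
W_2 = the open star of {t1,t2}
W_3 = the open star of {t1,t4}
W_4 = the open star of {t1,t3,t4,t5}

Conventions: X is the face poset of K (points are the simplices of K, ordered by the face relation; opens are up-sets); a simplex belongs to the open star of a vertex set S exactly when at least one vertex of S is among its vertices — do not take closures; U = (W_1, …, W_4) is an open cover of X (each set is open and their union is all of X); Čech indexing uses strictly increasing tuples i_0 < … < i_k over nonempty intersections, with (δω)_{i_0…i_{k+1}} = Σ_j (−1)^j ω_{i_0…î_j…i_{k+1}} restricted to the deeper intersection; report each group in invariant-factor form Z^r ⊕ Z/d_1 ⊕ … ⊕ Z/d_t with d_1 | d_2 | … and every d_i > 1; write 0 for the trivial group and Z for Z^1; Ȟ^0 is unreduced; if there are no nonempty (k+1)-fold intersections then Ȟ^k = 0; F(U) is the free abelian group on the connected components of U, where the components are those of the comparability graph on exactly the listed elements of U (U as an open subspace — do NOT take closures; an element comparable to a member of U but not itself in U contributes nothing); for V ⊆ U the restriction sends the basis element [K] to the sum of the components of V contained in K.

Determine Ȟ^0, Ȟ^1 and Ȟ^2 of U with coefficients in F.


cover nerve:
  W1={{t1},{t3},{t4},{t6},{t1,t2},{t1,t6},{t2,t4},{t2,t6},{t3,t4},{t3,t5},{t3,t6},{t4,t5},{t5,t6},{t1,t2,t6},{t3,t4,t5},{t3,t5,t6}} W2={{t1},{t2},{t1,t2},{t1,t6},{t2,t4},{t2,t6},{t1,t2,t6}} W3={{t1},{t4},{t1,t2},{t1,t6},{t2,t4},{t3,t4},{t4,t5},{t1,t2,t6},{t3,t4,t5}} W4={{t1},{t3},{t4},{t5},{t1,t2},{t1,t6},{t2,t4},{t3,t4},{t3,t5},{t3,t6},{t4,t5},{t5,t6},{t1,t2,t6},{t3,t4,t5},{t3,t5,t6}}
  W12={{t1},{t1,t2},{t1,t6},{t2,t4},{t2,t6},{t1,t2,t6}} W13={{t1},{t4},{t1,t2},{t1,t6},{t2,t4},{t3,t4},{t4,t5},{t1,t2,t6},{t3,t4,t5}} W14={{t1},{t3},{t4},{t1,t2},{t1,t6},{t2,t4},{t3,t4},{t3,t5},{t3,t6},{t4,t5},{t5,t6},{t1,t2,t6},{t3,t4,t5},{t3,t5,t6}} W23={{t1},{t1,t2},{t1,t6},{t2,t4},{t1,t2,t6}} W24={{t1},{t1,t2},{t1,t6},{t2,t4},{t1,t2,t6}} W34={{t1},{t4},{t1,t2},{t1,t6},{t2,t4},{t3,t4},{t4,t5},{t1,t2,t6},{t3,t4,t5}}
  W123={{t1},{t1,t2},{t1,t6},{t2,t4},{t1,t2,t6}} W124={{t1},{t1,t2},{t1,t6},{t2,t4},{t1,t2,t6}} W134={{t1},{t4},{t1,t2},{t1,t6},{t2,t4},{t3,t4},{t4,t5},{t1,t2,t6},{t3,t4,t5}} W234={{t1},{t1,t2},{t1,t6},{t2,t4},{t1,t2,t6}}
  W1234={{t1},{t1,t2},{t1,t6},{t2,t4},{t1,t2,t6}}
components per intersection:
  W1: {{t1},{t3},{t4},{t6},{t1,t2},{t1,t6},{t2,t4},{t2,t6},{t3,t4},{t3,t5},{t3,t6},{t4,t5},{t5,t6},{t1,t2,t6},{t3,t4,t5},{t3,t5,t6}}
  W2: {{t1},{t2},{t1,t2},{t1,t6},{t2,t4},{t2,t6},{t1,t2,t6}}
  W3: {{t1},{t1,t2},{t1,t6},{t1,t2,t6}} {{t4},{t2,t4},{t3,t4},{t4,t5},{t3,t4,t5}}
  W4: {{t1},{t1,t2},{t1,t6},{t1,t2,t6}} {{t3},{t4},{t5},{t2,t4},{t3,t4},{t3,t5},{t3,t6},{t4,t5},{t5,t6},{t3,t4,t5},{t3,t5,t6}}
  W12: {{t1},{t1,t2},{t1,t6},{t2,t6},{t1,t2,t6}} {{t2,t4}}
  W13: {{t1},{t1,t2},{t1,t6},{t1,t2,t6}} {{t4},{t2,t4},{t3,t4},{t4,t5},{t3,t4,t5}}
  W14: {{t1},{t1,t2},{t1,t6},{t1,t2,t6}} {{t3},{t4},{t2,t4},{t3,t4},{t3,t5},{t3,t6},{t4,t5},{t5,t6},{t3,t4,t5},{t3,t5,t6}}
  W23: {{t1},{t1,t2},{t1,t6},{t1,t2,t6}} {{t2,t4}}
  W24: {{t1},{t1,t2},{t1,t6},{t1,t2,t6}} {{t2,t4}}
  W34: {{t1},{t1,t2},{t1,t6},{t1,t2,t6}} {{t4},{t2,t4},{t3,t4},{t4,t5},{t3,t4,t5}}
  W123: {{t1},{t1,t2},{t1,t6},{t1,t2,t6}} {{t2,t4}}
  W124: {{t1},{t1,t2},{t1,t6},{t1,t2,t6}} {{t2,t4}}
  W134: {{t1},{t1,t2},{t1,t6},{t1,t2,t6}} {{t4},{t2,t4},{t3,t4},{t4,t5},{t3,t4,t5}}
  W234: {{t1},{t1,t2},{t1,t6},{t1,t2,t6}} {{t2,t4}}
  W1234: {{t1},{t1,t2},{t1,t6},{t1,t2,t6}} {{t2,t4}}
C dims 6,12,8,2; δ0: rk 5, SNF 1^5; δ1: rk 6, SNF 1^6; δ2: rk 2, SNF 1^2
Ȟ^0: (6−5)−0=1 ⇒ Z
Ȟ^1: (12−6)−5=1 ⇒ Z
Ȟ^2: (8−2)−6=0 ⇒ 0

Ȟ^0 = Z; Ȟ^1 = Z; Ȟ^2 = 0


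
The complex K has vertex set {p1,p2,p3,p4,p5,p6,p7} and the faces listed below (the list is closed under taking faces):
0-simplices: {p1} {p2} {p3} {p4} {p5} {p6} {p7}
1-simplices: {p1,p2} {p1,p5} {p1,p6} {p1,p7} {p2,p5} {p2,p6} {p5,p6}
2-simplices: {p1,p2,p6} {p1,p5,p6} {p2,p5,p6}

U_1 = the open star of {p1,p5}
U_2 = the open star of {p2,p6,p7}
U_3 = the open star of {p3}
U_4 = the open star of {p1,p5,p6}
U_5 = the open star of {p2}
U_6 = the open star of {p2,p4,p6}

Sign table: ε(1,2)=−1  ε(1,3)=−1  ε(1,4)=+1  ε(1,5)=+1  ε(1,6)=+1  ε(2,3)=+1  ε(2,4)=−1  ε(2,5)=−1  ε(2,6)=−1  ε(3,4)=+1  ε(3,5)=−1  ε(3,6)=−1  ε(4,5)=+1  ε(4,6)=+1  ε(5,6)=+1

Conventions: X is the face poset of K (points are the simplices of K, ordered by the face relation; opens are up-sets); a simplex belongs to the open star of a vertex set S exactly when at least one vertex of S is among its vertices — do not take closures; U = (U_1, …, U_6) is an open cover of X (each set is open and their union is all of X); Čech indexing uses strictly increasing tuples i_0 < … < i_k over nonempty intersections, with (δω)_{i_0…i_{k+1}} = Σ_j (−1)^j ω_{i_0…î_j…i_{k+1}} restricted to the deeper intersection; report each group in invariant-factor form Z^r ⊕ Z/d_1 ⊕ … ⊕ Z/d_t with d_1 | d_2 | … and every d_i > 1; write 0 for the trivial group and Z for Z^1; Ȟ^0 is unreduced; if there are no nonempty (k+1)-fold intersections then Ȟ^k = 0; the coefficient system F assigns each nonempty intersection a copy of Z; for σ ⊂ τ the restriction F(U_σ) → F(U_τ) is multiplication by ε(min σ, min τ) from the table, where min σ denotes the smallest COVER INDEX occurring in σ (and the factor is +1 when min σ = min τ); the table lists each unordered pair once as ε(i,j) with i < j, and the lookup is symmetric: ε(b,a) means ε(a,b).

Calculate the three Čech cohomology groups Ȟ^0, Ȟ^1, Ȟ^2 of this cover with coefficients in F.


intersection data:
  U1={{p1},{p5},{p1,p2},{p1,p5},{p1,p6},{p1,p7},{p2,p5},{p5,p6},{p1,p2,p6},{p1,p5,p6},{p2,p5,p6}} U2={{p2},{p6},{p7},{p1,p2},{p1,p6},{p1,p7},{p2,p5},{p2,p6},{p5,p6},{p1,p2,p6},{p1,p5,p6},{p2,p5,p6}} U3={{p3}} U4={{p1},{p5},{p6},{p1,p2},{p1,p5},{p1,p6},{p1,p7},{p2,p5},{p2,p6},{p5,p6},{p1,p2,p6},{p1,p5,p6},{p2,p5,p6}} U5={{p2},{p1,p2},{p2,p5},{p2,p6},{p1,p2,p6},{p2,p5,p6}} U6={{p2},{p4},{p6},{p1,p2},{p1,p6},{p2,p5},{p2,p6},{p5,p6},{p1,p2,p6},{p1,p5,p6},{p2,p5,p6}}
  U12={{p1,p2},{p1,p6},{p1,p7},{p2,p5},{p5,p6},{p1,p2,p6},{p1,p5,p6},{p2,p5,p6}} U14={{p1},{p5},{p1,p2},{p1,p5},{p1,p6},{p1,p7},{p2,p5},{p5,p6},{p1,p2,p6},{p1,p5,p6},{p2,p5,p6}} U15={{p1,p2},{p2,p5},{p1,p2,p6},{p2,p5,p6}} U16={{p1,p2},{p1,p6},{p2,p5},{p5,p6},{p1,p2,p6},{p1,p5,p6},{p2,p5,p6}} U24={{p6},{p1,p2},{p1,p6},{p1,p7},{p2,p5},{p2,p6},{p5,p6},{p1,p2,p6},{p1,p5,p6},{p2,p5,p6}} U25={{p2},{p1,p2},{p2,p5},{p2,p6},{p1,p2,p6},{p2,p5,p6}} U26={{p2},{p6},{p1,p2},{p1,p6},{p2,p5},{p2,p6},{p5,p6},{p1,p2,p6},{p1,p5,p6},{p2,p5,p6}} U45={{p1,p2},{p2,p5},{p2,p6},{p1,p2,p6},{p2,p5,p6}} U46={{p6},{p1,p2},{p1,p6},{p2,p5},{p2,p6},{p5,p6},{p1,p2,p6},{p1,p5,p6},{p2,p5,p6}} U56={{p2},{p1,p2},{p2,p5},{p2,p6},{p1,p2,p6},{p2,p5,p6}}
  U124={{p1,p2},{p1,p6},{p1,p7},{p2,p5},{p5,p6},{p1,p2,p6},{p1,p5,p6},{p2,p5,p6}} U125={{p1,p2},{p2,p5},{p1,p2,p6},{p2,p5,p6}} U126={{p1,p2},{p1,p6},{p2,p5},{p5,p6},{p1,p2,p6},{p1,p5,p6},{p2,p5,p6}} U145={{p1,p2},{p2,p5},{p1,p2,p6},{p2,p5,p6}} U146={{p1,p2},{p1,p6},{p2,p5},{p5,p6},{p1,p2,p6},{p1,p5,p6},{p2,p5,p6}} U156={{p1,p2},{p2,p5},{p1,p2,p6},{p2,p5,p6}} U245={{p1,p2},{p2,p5},{p2,p6},{p1,p2,p6},{p2,p5,p6}} U246={{p6},{p1,p2},{p1,p6},{p2,p5},{p2,p6},{p5,p6},{p1,p2,p6},{p1,p5,p6},{p2,p5,p6}} U256={{p2},{p1,p2},{p2,p5},{p2,p6},{p1,p2,p6},{p2,p5,p6}} U456={{p1,p2},{p2,p5},{p2,p6},{p1,p2,p6},{p2,p5,p6}}
  U1245={{p1,p2},{p2,p5},{p1,p2,p6},{p2,p5,p6}} U1246={{p1,p2},{p1,p6},{p2,p5},{p5,p6},{p1,p2,p6},{p1,p5,p6},{p2,p5,p6}} U1256={{p1,p2},{p2,p5},{p1,p2,p6},{p2,p5,p6}} U1456={{p1,p2},{p2,p5},{p1,p2,p6},{p2,p5,p6}} U2456={{p1,p2},{p2,p5},{p2,p6},{p1,p2,p6},{p2,p5,p6}}
  U12456={{p1,p2},{p2,p5},{p1,p2,p6},{p2,p5,p6}}
C dims 6,10,10,5; δ0: rk 4, SNF 1^4; δ1: rk 6, SNF 1^6; δ2: rk 4, SNF 1^4
Ȟ^0 = (6 − 4) − 0 = 2, so Ȟ^0 ≅ Z^2
Ȟ^1 = (10 − 6) − 4 = 0, so Ȟ^1 ≅ 0
Ȟ^2 = (10 − 4) − 6 = 0, so Ȟ^2 ≅ 0

Ȟ^0(U;F) ≅ Z^2, Ȟ^1(U;F) ≅ 0 and Ȟ^2(U;F) ≅ 0


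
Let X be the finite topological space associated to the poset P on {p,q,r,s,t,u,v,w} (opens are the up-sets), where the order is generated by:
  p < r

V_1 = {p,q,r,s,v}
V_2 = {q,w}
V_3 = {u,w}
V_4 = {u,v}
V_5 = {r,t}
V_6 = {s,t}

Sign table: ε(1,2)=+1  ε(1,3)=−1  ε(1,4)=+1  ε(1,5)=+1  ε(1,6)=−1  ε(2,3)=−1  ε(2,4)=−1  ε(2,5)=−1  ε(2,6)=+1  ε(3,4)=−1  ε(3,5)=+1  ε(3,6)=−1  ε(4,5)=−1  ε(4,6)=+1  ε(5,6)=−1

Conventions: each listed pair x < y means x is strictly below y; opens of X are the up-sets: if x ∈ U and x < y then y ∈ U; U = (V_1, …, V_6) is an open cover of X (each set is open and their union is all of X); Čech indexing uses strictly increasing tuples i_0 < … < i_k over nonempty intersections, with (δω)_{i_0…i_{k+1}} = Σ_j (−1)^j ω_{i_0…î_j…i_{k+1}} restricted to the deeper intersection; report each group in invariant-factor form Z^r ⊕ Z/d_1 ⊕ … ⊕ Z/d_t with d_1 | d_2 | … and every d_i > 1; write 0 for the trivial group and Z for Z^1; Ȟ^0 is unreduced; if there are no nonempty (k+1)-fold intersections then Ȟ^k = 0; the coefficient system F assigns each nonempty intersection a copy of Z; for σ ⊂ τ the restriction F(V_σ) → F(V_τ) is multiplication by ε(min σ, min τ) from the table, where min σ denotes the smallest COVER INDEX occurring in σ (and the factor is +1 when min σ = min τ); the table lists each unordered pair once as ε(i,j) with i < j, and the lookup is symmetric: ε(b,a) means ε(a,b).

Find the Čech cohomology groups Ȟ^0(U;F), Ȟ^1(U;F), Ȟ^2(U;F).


nonempty intersections:
  V12={q} V14={v} V15={r} V16={s} V23={w} V34={u} V56={t}
C dims 6,7; δ0: rk 5, SNF 1^5
Ȟ^0: (6−5)−0=1 ⇒ Z
Ȟ^1: (7−0)−5=2 ⇒ Z^2
Ȟ^2: (0−0)−0=0 ⇒ 0

Ȟ^0 ≅ Z, Ȟ^1 ≅ Z^2 and Ȟ^2 ≅ 0


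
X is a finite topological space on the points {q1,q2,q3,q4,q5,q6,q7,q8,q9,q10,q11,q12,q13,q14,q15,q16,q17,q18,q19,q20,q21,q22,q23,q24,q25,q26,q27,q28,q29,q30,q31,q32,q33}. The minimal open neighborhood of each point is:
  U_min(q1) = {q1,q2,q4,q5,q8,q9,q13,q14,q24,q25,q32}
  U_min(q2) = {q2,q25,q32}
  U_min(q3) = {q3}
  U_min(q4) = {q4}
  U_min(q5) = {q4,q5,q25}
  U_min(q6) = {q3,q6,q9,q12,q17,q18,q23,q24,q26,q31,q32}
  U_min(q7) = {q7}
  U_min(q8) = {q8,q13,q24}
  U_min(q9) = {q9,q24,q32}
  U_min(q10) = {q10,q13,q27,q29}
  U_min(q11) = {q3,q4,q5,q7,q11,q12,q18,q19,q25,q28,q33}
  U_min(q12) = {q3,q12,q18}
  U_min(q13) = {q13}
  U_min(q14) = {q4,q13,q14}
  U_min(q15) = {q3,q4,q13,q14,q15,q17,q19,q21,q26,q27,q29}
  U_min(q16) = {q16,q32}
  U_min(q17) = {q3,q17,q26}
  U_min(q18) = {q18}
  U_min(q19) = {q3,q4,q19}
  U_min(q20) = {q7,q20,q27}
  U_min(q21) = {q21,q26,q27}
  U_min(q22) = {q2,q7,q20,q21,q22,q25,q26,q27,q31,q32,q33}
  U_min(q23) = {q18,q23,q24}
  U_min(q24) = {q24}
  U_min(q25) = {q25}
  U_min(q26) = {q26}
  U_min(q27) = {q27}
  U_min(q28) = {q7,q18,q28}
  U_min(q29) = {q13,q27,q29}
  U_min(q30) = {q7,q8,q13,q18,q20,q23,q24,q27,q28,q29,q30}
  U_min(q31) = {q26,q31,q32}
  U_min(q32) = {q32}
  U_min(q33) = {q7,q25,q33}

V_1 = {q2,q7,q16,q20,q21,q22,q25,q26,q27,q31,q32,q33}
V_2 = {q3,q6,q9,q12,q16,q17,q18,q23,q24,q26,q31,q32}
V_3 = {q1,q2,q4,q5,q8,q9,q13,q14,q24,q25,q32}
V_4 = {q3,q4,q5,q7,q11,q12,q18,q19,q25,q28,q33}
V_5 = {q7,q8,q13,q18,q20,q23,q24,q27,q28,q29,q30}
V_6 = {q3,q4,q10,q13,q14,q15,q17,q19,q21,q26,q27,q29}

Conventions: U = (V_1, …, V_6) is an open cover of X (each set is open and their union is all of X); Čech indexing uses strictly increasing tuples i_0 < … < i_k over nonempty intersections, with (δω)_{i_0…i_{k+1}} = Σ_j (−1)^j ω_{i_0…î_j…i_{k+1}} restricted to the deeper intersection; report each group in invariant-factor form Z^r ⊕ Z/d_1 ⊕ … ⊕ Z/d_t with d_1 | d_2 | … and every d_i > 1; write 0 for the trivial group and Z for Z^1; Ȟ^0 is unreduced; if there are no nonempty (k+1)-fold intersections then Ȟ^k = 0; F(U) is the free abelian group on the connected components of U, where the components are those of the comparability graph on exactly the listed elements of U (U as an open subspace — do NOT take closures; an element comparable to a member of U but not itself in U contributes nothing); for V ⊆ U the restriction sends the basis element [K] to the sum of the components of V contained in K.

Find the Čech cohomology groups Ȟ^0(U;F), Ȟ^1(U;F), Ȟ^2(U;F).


nerve of the cover:
  V12={q16,q26,q31,q32} V13={q2,q25,q32} V14={q7,q25,q33} V15={q7,q20,q27} V16={q21,q26,q27} V23={q9,q24,q32} V24={q3,q12,q18} V25={q18,q23,q24} V26={q3,q17,q26} V34={q4,q5,q25} V35={q8,q13,q24} V36={q4,q13,q14} V45={q7,q18,q28} V46={q3,q4,q19} V56={q13,q27,q29}
  V123={q32} V126={q26} V134={q25} V145={q7} V156={q27} V235={q24} V245={q18} V246={q3} V346={q4} V356={q13}
components per intersection:
  V1: {q2,q7,q16,q20,q21,q22,q25,q26,q27,q31,q32,q33}
  V2: {q3,q6,q9,q12,q16,q17,q18,q23,q24,q26,q31,q32}
  V3: {q1,q2,q4,q5,q8,q9,q13,q14,q24,q25,q32}
  V4: {q3,q4,q5,q7,q11,q12,q18,q19,q25,q28,q33}
  V5: {q7,q8,q13,q18,q20,q23,q24,q27,q28,q29,q30}
  V6: {q3,q4,q10,q13,q14,q15,q17,q19,q21,q26,q27,q29}
  V12: {q16,q26,q31,q32}
  V13: {q2,q25,q32}
  V14: {q7,q25,q33}
  V15: {q7,q20,q27}
  V16: {q21,q26,q27}
  V23: {q9,q24,q32}
  V24: {q3,q12,q18}
  V25: {q18,q23,q24}
  V26: {q3,q17,q26}
  V34: {q4,q5,q25}
  V35: {q8,q13,q24}
  V36: {q4,q13,q14}
  V45: {q7,q18,q28}
  V46: {q3,q4,q19}
  V56: {q13,q27,q29}
  V123: {q32}
  V126: {q26}
  V134: {q25}
  V145: {q7}
  V156: {q27}
  V235: {q24}
  V245: {q18}
  V246: {q3}
  V346: {q4}
  V356: {q13}
C dims 6,15,10; δ0: rk 5, SNF 1^5; δ1: rk 10, SNF 1^9·2
Ȟ^0 = (6 − 5) − 0 = 1, so Ȟ^0 ≅ Z
Ȟ^1 = (15 − 10) − 5 = 0, so Ȟ^1 ≅ 0
Ȟ^2 = (10 − 0) − 10 = 0 plus torsion [2], so Ȟ^2 ≅ Z/2

Ȟ^0(U;F) ≅ Z, Ȟ^1(U;F) ≅ 0 and Ȟ^2(U;F) ≅ Z/2


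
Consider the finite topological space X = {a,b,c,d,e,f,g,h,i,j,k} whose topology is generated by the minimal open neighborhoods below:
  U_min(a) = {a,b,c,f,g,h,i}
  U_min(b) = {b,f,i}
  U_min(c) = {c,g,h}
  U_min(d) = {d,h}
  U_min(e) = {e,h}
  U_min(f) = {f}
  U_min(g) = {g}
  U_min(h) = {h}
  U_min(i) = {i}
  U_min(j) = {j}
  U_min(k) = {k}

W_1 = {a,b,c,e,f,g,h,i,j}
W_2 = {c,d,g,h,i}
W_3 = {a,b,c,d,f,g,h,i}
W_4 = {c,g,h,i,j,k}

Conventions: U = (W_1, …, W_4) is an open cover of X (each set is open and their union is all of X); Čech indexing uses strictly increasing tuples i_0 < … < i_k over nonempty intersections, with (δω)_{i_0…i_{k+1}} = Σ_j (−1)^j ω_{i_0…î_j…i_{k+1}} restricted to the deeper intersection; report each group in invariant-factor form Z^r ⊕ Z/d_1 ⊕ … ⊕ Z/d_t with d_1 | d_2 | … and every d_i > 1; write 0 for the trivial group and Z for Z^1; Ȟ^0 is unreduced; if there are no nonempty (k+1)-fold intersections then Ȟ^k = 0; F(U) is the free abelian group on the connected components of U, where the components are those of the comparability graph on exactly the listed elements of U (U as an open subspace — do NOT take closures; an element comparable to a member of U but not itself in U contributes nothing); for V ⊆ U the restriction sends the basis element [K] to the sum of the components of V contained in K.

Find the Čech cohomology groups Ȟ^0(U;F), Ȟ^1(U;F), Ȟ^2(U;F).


Ȟ^0 ≅ Z^3; Ȟ^1 ≅ 0; Ȟ^2 ≅ 0

nerve simplices:
  W12={c,g,h,i} W13={a,b,c,f,g,h,i} W14={c,g,h,i,j} W23={c,d,g,h,i} W24={c,g,h,i} W34={c,g,h,i}
  W123={c,g,h,i} W124={c,g,h,i} W134={c,g,h,i} W234={c,g,h,i}
  W1234={c,g,h,i}
components per intersection:
  W1: {a,b,c,e,f,g,h,i} {j}
  W2: {c,d,g,h} {i}
  W3: {a,b,c,d,f,g,h,i}
  W4: {c,g,h} {i} {j} {k}
  W12: {c,g,h} {i}
  W13: {a,b,c,f,g,h,i}
  W14: {c,g,h} {i} {j}
  W23: {c,d,g,h} {i}
  W24: {c,g,h} {i}
  W34: {c,g,h} {i}
  W123: {c,g,h} {i}
  W124: {c,g,h} {i}
  W134: {c,g,h} {i}
  W234: {c,g,h} {i}
  W1234: {c,g,h} {i}
C dims 9,12,8,2; δ0: rk 6, SNF 1^6; δ1: rk 6, SNF 1^6; δ2: rk 2, SNF 1^2
degree 0: 9−6−0 = 3 → Ȟ^0 ≅ Z^3
degree 1: 12−6−6 = 0 → Ȟ^1 ≅ 0
degree 2: 8−2−6 = 0 → Ȟ^2 ≅ 0


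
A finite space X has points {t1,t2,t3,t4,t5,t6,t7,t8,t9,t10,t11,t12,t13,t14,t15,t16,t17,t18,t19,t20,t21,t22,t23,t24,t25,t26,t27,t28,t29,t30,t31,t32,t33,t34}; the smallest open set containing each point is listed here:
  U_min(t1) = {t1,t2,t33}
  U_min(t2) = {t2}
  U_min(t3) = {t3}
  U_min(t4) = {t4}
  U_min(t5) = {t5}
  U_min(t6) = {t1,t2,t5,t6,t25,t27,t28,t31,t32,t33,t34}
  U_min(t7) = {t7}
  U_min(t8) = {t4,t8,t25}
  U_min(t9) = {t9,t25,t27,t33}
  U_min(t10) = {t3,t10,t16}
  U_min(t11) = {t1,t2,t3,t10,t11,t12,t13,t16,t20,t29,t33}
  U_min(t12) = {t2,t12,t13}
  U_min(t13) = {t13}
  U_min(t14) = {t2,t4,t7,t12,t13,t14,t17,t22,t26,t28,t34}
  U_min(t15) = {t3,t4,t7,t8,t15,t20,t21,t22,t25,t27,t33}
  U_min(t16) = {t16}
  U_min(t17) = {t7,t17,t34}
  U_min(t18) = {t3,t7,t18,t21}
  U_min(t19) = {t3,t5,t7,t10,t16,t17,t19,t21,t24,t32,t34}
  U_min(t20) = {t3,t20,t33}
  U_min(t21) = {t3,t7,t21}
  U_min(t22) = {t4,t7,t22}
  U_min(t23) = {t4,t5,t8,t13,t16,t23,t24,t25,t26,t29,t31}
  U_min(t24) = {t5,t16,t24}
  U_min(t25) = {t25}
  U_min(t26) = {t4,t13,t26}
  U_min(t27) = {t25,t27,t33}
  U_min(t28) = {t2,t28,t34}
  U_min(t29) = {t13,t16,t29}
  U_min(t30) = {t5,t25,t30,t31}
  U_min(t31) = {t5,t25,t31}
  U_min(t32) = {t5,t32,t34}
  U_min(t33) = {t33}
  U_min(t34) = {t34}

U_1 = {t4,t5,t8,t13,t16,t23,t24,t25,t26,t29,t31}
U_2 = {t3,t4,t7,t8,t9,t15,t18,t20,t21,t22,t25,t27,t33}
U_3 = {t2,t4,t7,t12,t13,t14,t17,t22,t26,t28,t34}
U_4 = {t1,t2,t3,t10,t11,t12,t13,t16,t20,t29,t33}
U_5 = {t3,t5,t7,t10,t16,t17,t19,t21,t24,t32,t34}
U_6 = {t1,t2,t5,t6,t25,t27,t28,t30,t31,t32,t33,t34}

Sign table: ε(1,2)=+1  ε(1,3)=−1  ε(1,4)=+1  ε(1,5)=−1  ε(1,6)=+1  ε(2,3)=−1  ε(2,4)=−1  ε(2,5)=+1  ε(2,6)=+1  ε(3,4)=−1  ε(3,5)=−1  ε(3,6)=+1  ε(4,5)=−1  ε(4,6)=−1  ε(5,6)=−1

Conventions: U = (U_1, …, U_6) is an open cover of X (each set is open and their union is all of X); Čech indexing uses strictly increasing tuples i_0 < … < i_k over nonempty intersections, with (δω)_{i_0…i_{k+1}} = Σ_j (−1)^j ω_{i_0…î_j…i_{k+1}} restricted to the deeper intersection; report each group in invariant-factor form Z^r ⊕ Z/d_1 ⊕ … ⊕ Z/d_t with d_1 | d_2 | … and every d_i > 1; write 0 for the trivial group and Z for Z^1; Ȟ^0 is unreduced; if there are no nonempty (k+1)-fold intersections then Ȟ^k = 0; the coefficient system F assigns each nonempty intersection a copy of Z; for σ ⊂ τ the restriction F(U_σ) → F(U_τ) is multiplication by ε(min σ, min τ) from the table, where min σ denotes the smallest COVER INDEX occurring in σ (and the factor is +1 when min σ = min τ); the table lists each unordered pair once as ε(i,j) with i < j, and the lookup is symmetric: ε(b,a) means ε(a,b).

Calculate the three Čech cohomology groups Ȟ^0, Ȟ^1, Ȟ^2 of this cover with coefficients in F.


intersection data:
  U12={t4,t8,t25} U13={t4,t13,t26} U14={t13,t16,t29} U15={t5,t16,t24} U16={t5,t25,t31} U23={t4,t7,t22} U24={t3,t20,t33} U25={t3,t7,t21} U26={t25,t27,t33} U34={t2,t12,t13} U35={t7,t17,t34} U36={t2,t28,t34} U45={t3,t10,t16} U46={t1,t2,t33} U56={t5,t32,t34}
  U123={t4} U126={t25} U134={t13} U145={t16} U156={t5} U235={t7} U245={t3} U246={t33} U346={t2} U356={t34}
C dims 6,15,10; δ0: rk 6, SNF 1^5·2; δ1: rk 9, SNF 1^9
Ȟ^0 = (6 − 6) − 0 = 0, so Ȟ^0 ≅ 0
Ȟ^1 = (15 − 9) − 6 = 0 plus torsion [2], so Ȟ^1 ≅ Z/2
Ȟ^2 = (10 − 0) − 9 = 1, so Ȟ^2 ≅ Z

Ȟ^0(U;F) ≅ 0, Ȟ^1(U;F) ≅ Z/2, Ȟ^2(U;F) ≅ Z


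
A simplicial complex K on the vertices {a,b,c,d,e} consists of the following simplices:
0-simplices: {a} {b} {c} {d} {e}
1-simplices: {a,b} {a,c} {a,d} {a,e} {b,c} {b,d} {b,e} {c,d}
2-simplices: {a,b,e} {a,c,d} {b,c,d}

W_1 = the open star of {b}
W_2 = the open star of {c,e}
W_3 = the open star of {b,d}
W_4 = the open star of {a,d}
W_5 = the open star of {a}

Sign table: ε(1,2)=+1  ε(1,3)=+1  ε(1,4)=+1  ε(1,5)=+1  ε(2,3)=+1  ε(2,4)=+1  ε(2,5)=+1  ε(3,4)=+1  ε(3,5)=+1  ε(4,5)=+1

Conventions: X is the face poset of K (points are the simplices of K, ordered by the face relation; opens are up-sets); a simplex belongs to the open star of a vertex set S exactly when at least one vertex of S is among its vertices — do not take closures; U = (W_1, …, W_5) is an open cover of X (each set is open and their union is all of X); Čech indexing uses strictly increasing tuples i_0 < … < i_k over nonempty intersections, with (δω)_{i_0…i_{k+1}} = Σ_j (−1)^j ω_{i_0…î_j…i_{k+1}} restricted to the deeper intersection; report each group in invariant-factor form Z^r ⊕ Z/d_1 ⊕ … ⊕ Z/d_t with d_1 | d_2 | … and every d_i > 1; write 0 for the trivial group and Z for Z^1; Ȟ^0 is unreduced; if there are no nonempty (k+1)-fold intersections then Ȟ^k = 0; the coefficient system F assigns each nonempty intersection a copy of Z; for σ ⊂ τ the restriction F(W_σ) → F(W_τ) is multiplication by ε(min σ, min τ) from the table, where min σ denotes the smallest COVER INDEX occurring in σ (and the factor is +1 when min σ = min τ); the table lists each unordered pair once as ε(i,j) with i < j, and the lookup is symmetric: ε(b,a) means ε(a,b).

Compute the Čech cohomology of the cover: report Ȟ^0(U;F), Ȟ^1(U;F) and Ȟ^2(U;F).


Ȟ^0(U;F) ≅ Z, Ȟ^1(U;F) ≅ 0 and Ȟ^2(U;F) ≅ 0

cover nerve:
  W1={{b},{a,b},{b,c},{b,d},{b,e},{a,b,e},{b,c,d}} W2={{c},{e},{a,c},{a,e},{b,c},{b,e},{c,d},{a,b,e},{a,c,d},{b,c,d}} W3={{b},{d},{a,b},{a,d},{b,c},{b,d},{b,e},{c,d},{a,b,e},{a,c,d},{b,c,d}} W4={{a},{d},{a,b},{a,c},{a,d},{a,e},{b,d},{c,d},{a,b,e},{a,c,d},{b,c,d}} W5={{a},{a,b},{a,c},{a,d},{a,e},{a,b,e},{a,c,d}}
  W12={{b,c},{b,e},{a,b,e},{b,c,d}} W13={{b},{a,b},{b,c},{b,d},{b,e},{a,b,e},{b,c,d}} W14={{a,b},{b,d},{a,b,e},{b,c,d}} W15={{a,b},{a,b,e}} W23={{b,c},{b,e},{c,d},{a,b,e},{a,c,d},{b,c,d}} W24={{a,c},{a,e},{c,d},{a,b,e},{a,c,d},{b,c,d}} W25={{a,c},{a,e},{a,b,e},{a,c,d}} W34={{d},{a,b},{a,d},{b,d},{c,d},{a,b,e},{a,c,d},{b,c,d}} W35={{a,b},{a,d},{a,b,e},{a,c,d}} W45={{a},{a,b},{a,c},{a,d},{a,e},{a,b,e},{a,c,d}}
  W123={{b,c},{b,e},{a,b,e},{b,c,d}} W124={{a,b,e},{b,c,d}} W125={{a,b,e}} W134={{a,b},{b,d},{a,b,e},{b,c,d}} W135={{a,b},{a,b,e}} W145={{a,b},{a,b,e}} W234={{c,d},{a,b,e},{a,c,d},{b,c,d}} W235={{a,b,e},{a,c,d}} W245={{a,c},{a,e},{a,b,e},{a,c,d}} W345={{a,b},{a,d},{a,b,e},{a,c,d}}
  W1234={{a,b,e},{b,c,d}} W1235={{a,b,e}} W1245={{a,b,e}} W1345={{a,b},{a,b,e}} W2345={{a,b,e},{a,c,d}}
  W12345={{a,b,e}}
C dims 5,10,10,5; δ0: rk 4, SNF 1^4; δ1: rk 6, SNF 1^6; δ2: rk 4, SNF 1^4
Ȟ^0: (5−4)−0=1 ⇒ Z
Ȟ^1: (10−6)−4=0 ⇒ 0
Ȟ^2: (10−4)−6=0 ⇒ 0


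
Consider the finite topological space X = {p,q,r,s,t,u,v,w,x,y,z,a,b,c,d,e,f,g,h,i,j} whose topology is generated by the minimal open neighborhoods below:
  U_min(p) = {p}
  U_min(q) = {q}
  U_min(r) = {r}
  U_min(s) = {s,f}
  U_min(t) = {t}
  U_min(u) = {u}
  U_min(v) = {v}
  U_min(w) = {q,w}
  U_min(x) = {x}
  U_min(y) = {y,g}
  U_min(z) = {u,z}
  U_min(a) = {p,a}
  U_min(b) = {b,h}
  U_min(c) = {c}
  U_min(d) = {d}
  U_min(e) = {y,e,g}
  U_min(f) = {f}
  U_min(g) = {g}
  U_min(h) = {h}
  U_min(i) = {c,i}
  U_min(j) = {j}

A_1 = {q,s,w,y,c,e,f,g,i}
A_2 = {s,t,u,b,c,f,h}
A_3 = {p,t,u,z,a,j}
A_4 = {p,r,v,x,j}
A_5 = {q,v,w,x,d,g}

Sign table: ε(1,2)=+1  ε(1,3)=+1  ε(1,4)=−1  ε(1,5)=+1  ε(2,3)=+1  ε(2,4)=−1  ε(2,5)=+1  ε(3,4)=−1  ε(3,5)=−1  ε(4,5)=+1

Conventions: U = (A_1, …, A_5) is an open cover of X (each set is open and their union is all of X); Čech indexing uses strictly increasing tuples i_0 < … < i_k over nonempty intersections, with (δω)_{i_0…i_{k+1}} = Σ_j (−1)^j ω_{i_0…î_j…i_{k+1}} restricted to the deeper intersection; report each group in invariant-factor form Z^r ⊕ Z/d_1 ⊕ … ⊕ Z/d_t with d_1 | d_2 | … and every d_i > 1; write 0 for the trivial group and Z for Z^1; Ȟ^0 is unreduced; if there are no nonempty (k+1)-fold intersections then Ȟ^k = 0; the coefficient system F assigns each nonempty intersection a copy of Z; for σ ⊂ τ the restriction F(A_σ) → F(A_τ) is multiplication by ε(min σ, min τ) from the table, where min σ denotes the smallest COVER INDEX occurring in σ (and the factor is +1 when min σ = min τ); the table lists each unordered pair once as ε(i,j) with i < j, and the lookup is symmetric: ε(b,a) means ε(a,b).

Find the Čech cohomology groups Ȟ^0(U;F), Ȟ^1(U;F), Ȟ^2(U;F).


Ȟ^0 ≅ 0; Ȟ^1 ≅ Z/2; Ȟ^2 ≅ 0

cover nerve:
  A12={s,c,f} A15={q,w,g} A23={t,u} A34={p,j} A45={v,x}
C dims 5,5; δ0: rk 5, SNF 1^4·2
Ȟ^0: (5−5)−0=0 ⇒ 0
Ȟ^1: (5−0)−5=0 plus torsion [2] ⇒ Z/2
Ȟ^2: (0−0)−0=0 ⇒ 0


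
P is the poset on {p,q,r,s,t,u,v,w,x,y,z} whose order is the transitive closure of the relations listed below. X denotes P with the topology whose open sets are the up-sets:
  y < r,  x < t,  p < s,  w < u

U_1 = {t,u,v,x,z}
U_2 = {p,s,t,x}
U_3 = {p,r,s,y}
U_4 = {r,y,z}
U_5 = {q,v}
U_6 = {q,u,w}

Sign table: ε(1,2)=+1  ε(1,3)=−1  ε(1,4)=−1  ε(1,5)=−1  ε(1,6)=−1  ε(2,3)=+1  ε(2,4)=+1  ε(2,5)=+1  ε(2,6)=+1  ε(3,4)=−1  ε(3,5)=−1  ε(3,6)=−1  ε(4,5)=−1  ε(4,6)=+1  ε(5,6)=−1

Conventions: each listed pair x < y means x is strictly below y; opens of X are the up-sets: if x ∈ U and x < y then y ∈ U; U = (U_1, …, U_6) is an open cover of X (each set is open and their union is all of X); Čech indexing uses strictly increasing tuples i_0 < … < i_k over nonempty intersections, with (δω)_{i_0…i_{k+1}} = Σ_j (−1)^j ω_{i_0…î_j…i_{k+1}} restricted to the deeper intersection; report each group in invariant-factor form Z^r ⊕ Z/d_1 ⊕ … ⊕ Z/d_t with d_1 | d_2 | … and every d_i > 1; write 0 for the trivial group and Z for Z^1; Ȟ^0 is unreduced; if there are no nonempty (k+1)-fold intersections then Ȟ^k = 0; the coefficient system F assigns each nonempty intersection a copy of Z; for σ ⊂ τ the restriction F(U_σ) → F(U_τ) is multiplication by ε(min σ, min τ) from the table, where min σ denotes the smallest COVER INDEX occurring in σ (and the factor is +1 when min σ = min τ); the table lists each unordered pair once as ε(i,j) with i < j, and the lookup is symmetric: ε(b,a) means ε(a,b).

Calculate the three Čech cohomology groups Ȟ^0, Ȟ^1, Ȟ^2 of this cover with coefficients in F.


Ȟ^0 ≅ 0, Ȟ^1 ≅ Z ⊕ Z/2, Ȟ^2 ≅ 0

nerve of the cover:
  U12={t,x} U14={z} U15={v} U16={u} U23={p,s} U34={r,y} U56={q}
C dims 6,7; δ0: rk 6, SNF 1^5·2
Ȟ^0 = (6 − 6) − 0 = 0, so Ȟ^0 ≅ 0
Ȟ^1 = (7 − 0) − 6 = 1 plus torsion [2], so Ȟ^1 ≅ Z ⊕ Z/2
Ȟ^2 = (0 − 0) − 0 = 0, so Ȟ^2 ≅ 0


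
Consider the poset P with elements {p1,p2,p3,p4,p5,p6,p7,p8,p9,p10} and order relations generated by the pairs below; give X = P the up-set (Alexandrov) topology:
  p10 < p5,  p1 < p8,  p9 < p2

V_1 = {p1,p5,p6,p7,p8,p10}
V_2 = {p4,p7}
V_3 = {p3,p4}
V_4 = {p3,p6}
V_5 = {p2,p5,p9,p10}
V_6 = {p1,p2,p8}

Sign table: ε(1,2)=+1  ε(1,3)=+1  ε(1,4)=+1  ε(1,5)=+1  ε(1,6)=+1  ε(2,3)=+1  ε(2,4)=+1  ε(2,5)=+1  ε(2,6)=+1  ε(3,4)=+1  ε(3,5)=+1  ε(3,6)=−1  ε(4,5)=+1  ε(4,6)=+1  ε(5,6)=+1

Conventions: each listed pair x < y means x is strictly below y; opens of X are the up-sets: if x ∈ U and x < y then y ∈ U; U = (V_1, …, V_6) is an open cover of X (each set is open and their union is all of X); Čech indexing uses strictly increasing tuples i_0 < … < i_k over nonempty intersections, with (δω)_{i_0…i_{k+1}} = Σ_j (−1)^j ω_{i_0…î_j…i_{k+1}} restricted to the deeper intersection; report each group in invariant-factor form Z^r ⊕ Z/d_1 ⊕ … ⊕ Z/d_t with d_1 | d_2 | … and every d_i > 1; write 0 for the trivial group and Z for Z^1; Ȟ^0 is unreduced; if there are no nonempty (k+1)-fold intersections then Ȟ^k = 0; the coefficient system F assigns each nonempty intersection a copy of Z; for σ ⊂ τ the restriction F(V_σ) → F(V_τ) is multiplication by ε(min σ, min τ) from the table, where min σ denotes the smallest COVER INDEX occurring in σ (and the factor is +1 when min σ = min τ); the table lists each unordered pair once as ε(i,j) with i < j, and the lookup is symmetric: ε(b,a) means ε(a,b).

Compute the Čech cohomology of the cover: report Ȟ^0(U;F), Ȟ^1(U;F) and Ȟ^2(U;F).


nonempty intersections:
  V12={p7} V14={p6} V15={p5,p10} V16={p1,p8} V23={p4} V34={p3} V56={p2}
C dims 6,7; δ0: rk 5, SNF 1^5
Ȟ^0: (6−5)−0=1 ⇒ Z
Ȟ^1: (7−0)−5=2 ⇒ Z^2
Ȟ^2: (0−0)−0=0 ⇒ 0

Ȟ^0 ≅ Z; Ȟ^1 ≅ Z^2; Ȟ^2 ≅ 0


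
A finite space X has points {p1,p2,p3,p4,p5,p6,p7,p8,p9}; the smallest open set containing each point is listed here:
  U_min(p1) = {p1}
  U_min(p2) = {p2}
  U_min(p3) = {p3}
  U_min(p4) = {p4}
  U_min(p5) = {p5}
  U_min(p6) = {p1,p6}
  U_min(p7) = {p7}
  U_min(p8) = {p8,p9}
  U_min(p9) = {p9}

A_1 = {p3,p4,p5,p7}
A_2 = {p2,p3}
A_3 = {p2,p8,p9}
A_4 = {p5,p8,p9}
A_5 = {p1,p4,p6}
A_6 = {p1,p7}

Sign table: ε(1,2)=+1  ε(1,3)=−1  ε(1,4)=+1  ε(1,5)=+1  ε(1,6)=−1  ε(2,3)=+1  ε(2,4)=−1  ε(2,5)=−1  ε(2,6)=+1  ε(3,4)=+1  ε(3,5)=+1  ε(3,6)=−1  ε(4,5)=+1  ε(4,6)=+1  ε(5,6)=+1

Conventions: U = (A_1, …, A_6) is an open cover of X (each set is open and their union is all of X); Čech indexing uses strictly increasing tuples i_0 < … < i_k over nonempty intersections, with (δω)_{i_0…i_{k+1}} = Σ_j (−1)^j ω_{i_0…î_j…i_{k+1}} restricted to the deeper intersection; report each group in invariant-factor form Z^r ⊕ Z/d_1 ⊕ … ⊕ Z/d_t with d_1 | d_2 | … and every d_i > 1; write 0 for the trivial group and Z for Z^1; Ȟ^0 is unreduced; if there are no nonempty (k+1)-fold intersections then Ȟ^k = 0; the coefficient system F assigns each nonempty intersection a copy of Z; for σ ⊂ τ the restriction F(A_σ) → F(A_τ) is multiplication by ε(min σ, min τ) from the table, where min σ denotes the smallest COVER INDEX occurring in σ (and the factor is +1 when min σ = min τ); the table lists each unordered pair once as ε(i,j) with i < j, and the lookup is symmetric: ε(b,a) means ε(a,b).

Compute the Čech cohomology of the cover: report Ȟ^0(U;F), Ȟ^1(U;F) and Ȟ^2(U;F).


nonempty overlaps:
  A12={p3} A14={p5} A15={p4} A16={p7} A23={p2} A34={p8,p9} A56={p1}
C dims 6,7; δ0: rk 6, SNF 1^5·2
degree 0: 6−6−0 = 0 → Ȟ^0 ≅ 0
degree 1: 7−0−6 = 1 plus torsion [2] → Ȟ^1 ≅ Z ⊕ Z/2
degree 2: 0−0−0 = 0 → Ȟ^2 ≅ 0

Ȟ^0(U;F) ≅ 0,  Ȟ^1(U;F) ≅ Z ⊕ Z/2,  Ȟ^2(U;F) ≅ 0


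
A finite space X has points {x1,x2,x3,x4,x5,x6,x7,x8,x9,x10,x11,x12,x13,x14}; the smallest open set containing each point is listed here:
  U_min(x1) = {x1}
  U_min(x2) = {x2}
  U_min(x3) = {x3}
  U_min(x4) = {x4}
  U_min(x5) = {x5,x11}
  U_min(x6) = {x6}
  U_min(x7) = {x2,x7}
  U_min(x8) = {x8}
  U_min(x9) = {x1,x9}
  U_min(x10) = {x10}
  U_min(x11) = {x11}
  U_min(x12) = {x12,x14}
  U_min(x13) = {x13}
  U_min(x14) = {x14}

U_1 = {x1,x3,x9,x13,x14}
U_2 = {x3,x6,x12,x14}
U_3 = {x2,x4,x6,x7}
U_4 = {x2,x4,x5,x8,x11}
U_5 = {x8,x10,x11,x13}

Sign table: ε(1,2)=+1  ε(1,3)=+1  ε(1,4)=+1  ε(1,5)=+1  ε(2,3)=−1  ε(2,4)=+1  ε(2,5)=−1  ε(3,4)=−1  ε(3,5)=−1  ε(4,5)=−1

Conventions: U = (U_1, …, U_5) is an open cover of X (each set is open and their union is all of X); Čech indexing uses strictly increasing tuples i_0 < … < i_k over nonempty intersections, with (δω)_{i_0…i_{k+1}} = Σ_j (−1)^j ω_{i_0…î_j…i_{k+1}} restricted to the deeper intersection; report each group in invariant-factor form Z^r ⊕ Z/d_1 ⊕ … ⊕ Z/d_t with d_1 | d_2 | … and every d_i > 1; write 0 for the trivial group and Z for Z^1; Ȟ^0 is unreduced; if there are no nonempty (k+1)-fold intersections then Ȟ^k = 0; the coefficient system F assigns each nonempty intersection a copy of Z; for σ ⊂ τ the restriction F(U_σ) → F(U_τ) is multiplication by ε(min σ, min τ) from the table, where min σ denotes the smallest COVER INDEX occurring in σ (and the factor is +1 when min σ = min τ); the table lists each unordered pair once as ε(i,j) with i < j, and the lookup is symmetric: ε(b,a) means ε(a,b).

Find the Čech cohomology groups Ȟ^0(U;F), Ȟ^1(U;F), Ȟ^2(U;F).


cover nerve:
  U12={x3,x14} U15={x13} U23={x6} U34={x2,x4} U45={x8,x11}
C dims 5,5; δ0: rk 5, SNF 1^4·2
Ȟ^0: (5−5)−0=0 ⇒ 0
Ȟ^1: (5−0)−5=0 plus torsion [2] ⇒ Z/2
Ȟ^2: (0−0)−0=0 ⇒ 0

Ȟ^0(U;F) ≅ 0, Ȟ^1(U;F) ≅ Z/2, Ȟ^2(U;F) ≅ 0


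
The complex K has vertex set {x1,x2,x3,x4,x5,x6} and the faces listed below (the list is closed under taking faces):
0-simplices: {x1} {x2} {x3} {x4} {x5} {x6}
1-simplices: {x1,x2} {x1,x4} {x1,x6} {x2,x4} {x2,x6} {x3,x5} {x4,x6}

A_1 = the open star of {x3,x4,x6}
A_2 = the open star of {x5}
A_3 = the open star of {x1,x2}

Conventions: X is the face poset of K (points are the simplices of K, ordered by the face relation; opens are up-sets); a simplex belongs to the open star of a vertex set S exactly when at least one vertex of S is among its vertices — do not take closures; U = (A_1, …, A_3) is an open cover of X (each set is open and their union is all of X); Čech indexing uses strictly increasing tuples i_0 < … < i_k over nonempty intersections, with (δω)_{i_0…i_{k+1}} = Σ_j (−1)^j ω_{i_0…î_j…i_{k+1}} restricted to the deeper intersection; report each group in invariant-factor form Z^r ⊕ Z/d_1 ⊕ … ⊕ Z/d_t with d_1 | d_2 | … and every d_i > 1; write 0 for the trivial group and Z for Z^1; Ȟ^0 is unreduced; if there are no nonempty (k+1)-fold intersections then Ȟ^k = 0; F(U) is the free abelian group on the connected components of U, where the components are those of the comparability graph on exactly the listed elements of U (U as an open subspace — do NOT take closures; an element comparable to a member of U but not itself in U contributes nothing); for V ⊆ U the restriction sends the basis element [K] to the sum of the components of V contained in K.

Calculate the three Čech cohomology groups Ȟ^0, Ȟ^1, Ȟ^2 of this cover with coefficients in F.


nerve of the cover:
  A1={{x3},{x4},{x6},{x1,x4},{x1,x6},{x2,x4},{x2,x6},{x3,x5},{x4,x6}} A2={{x5},{x3,x5}} A3={{x1},{x2},{x1,x2},{x1,x4},{x1,x6},{x2,x4},{x2,x6}}
  A12={{x3,x5}} A13={{x1,x4},{x1,x6},{x2,x4},{x2,x6}}
components per intersection:
  A1: {{x3},{x3,x5}} {{x4},{x6},{x1,x4},{x1,x6},{x2,x4},{x2,x6},{x4,x6}}
  A2: {{x5},{x3,x5}}
  A3: {{x1},{x2},{x1,x2},{x1,x4},{x1,x6},{x2,x4},{x2,x6}}
  A12: {{x3,x5}}
  A13: {{x1,x4}} {{x1,x6}} {{x2,x4}} {{x2,x6}}
C dims 4,5; δ0: rk 2, SNF 1^2
Ȟ^0 = (4 − 2) − 0 = 2, so Ȟ^0 ≅ Z^2
Ȟ^1 = (5 − 0) − 2 = 3, so Ȟ^1 ≅ Z^3
Ȟ^2 = (0 − 0) − 0 = 0, so Ȟ^2 ≅ 0

Ȟ^0(U;F) ≅ Z^2, Ȟ^1(U;F) ≅ Z^3, Ȟ^2(U;F) ≅ 0


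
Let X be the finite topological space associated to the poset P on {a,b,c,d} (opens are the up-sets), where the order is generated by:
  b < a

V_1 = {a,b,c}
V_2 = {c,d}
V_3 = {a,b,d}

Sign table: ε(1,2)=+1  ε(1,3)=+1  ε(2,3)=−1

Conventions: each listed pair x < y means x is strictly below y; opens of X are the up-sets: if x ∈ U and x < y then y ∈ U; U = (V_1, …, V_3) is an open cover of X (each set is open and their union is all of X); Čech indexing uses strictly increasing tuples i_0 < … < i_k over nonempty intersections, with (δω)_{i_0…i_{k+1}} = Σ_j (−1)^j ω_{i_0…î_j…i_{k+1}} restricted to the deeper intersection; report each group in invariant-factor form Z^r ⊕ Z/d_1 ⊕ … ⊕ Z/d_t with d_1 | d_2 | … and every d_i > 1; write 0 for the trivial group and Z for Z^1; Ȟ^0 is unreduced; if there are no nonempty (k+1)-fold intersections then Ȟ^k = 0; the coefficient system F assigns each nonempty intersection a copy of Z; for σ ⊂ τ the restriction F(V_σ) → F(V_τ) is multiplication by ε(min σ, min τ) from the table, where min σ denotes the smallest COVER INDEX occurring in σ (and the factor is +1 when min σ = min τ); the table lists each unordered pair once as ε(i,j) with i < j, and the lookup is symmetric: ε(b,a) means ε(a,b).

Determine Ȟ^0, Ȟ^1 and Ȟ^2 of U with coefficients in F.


Ȟ^0(U;F) ≅ 0, Ȟ^1(U;F) ≅ Z/2 and Ȟ^2(U;F) ≅ 0

cover nerve:
  V12={c} V13={a,b} V23={d}
C dims 3,3; δ0: rk 3, SNF 1^2·2
Ȟ^0: (3−3)−0=0 ⇒ 0
Ȟ^1: (3−0)−3=0 plus torsion [2] ⇒ Z/2
Ȟ^2: (0−0)−0=0 ⇒ 0


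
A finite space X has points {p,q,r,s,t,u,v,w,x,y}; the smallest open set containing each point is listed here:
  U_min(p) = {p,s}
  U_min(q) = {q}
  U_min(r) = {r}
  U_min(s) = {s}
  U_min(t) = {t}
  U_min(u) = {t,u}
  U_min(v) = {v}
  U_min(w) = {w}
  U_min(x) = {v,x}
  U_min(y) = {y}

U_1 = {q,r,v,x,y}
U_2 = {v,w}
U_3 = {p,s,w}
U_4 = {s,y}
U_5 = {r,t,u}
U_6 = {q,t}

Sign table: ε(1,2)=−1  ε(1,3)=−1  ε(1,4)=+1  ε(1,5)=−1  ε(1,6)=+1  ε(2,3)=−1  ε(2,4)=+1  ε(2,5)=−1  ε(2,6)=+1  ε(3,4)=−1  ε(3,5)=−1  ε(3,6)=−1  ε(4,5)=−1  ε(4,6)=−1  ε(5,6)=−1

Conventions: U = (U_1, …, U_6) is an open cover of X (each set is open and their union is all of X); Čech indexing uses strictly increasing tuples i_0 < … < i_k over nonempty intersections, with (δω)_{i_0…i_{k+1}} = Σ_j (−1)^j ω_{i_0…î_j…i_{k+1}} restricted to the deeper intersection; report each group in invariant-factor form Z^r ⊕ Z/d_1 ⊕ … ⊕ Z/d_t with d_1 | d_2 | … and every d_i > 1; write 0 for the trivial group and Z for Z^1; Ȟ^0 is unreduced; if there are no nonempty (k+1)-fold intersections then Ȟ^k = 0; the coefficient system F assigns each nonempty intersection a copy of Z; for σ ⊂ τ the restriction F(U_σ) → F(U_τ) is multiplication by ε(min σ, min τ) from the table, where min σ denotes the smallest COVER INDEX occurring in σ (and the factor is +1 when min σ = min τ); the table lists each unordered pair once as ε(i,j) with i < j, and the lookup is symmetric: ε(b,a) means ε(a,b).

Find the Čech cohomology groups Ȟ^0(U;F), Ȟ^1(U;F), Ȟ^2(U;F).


intersection data:
  U12={v} U14={y} U15={r} U16={q} U23={w} U34={s} U56={t}
C dims 6,7; δ0: rk 6, SNF 1^5·2
Ȟ^0 = (6 − 6) − 0 = 0, so Ȟ^0 ≅ 0
Ȟ^1 = (7 − 0) − 6 = 1 plus torsion [2], so Ȟ^1 ≅ Z ⊕ Z/2
Ȟ^2 = (0 − 0) − 0 = 0, so Ȟ^2 ≅ 0

Ȟ^0 ≅ 0, Ȟ^1 ≅ Z ⊕ Z/2, Ȟ^2 ≅ 0
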